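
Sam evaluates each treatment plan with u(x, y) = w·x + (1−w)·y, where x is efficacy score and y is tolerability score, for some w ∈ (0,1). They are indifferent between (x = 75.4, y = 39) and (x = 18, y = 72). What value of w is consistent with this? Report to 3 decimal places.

u(75.4,39) = u(18,72) means w·75.4 + (1−w)·39 = w·18 + (1−w)·72.
Rearranging, 57.4·w − 33·(1−w) = 0.
So w/(1−w) = 33/57.4 = 0.5749, giving w = 33/(57.4+33) = 0.365.

w = 0.365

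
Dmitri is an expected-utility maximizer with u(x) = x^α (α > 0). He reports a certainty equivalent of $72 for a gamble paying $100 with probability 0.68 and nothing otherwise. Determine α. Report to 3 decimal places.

The lottery's expected utility is 0.68·u(100) + 0.32·u(0) = 0.68·100^α (since u(0) = 0 for α > 0).
Equating: 72^α = 0.68·100^α, i.e. 0.7200^α = 0.68.
Taking logs: α·ln(72/100) = ln(0.68), so α = -0.385662 / -0.328504 ≈ 1.174.

α ≈ 1.174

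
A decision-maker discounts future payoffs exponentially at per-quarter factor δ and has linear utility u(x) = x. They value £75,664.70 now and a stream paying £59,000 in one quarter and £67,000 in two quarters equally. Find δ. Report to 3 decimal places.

The stream is worth 59000δ + 67000δ² today, so 59000δ + 67000δ² = 75664.70.
Rearranged: 67000δ² + 59000δ − 75664.70 = 0.
δ = (−59000 + √(59000² + 4·67000·75664.70)) / (2·67000) = (−59000 + √23759139600.00) / 134000 ≈ 0.710.

δ ≈ 0.710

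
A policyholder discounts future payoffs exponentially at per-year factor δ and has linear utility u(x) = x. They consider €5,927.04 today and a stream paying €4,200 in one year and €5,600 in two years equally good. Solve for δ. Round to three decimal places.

δ ≈ 0.720

Equating present values: 5927.04 = 4200δ + 5600δ².
Rearranged: 5600δ² + 4200δ − 5927.04 = 0.
By the quadratic formula (taking the positive root), δ = (−4200 + √150405696.00) / 11200 ≈ 0.720.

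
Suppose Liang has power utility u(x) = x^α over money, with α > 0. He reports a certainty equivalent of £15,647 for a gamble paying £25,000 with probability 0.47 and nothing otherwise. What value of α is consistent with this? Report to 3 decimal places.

α ≈ 1.611

The lottery's expected utility is 0.47·u(25000) + 0.53·u(0) = 0.47·25000^α (since u(0) = 0 for α > 0).
Equating: 15647^α = 0.47·25000^α, i.e. 0.6259^α = 0.47.
α = ln(0.47) / ln(15647/25000) = -0.755023/-0.468597 ≈ 1.611.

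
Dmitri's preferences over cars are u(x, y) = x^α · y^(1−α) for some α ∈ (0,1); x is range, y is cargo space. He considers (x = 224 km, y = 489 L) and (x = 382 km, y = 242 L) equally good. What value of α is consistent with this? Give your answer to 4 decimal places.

Indifference: 224^α · 489^(1−α) = 382^α · 242^(1−α).
Taking logs: α·ln 224 + (1−α)·ln 489 = α·ln 382 + (1−α)·ln 242, i.e. α·-0.5337746 = (1−α)·-0.7034248.
Thus α·(-1.2371994) = -0.7034248, so α = -0.7034248/-1.2371994 ≈ 0.5686.

α ≈ 0.5686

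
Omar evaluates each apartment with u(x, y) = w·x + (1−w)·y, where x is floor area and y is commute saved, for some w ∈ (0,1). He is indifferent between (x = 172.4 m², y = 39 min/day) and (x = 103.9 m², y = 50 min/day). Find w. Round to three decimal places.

u(172.4,39) = u(103.9,50) means w·172.4 + (1−w)·39 = w·103.9 + (1−w)·50.
w·(172.4−103.9) = (1−w)·(50−39), i.e. w·68.5 = (1−w)·11.
So w/(1−w) = 11/68.5 = 0.1606, giving w = 11/(68.5+11) = 0.138.

w = 0.138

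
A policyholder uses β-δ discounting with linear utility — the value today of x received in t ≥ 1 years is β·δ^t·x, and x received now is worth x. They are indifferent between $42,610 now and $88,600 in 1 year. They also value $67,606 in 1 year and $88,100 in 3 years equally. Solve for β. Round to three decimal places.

β ≈ 0.549

Both payoffs in the second observation are in the future, so β drops out: δ^1·67606 = δ^3·88100 ⇒ δ^2 = 67606/88100 = 0.76738, so δ = 0.87600.
Now use the now-vs-future pair: 42610 = β·δ·88600 gives β = 42610/(0.87600·88600) ≈ 0.549.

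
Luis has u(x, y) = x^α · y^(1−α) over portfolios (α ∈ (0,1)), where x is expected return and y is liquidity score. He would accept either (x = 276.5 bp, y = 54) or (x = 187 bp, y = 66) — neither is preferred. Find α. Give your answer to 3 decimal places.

α ≈ 0.339

Indifference: 276.5^α · 54^(1−α) = 187^α · 66^(1−α).
Taking logs: α·ln 276.5 + (1−α)·ln 54 = α·ln 187 + (1−α)·ln 66, i.e. α·0.391102 = (1−α)·0.200671.
So α/(1−α) = (0.200671)/(0.391102) = 0.513091, and α = 0.513091/1.513091 ≈ 0.339.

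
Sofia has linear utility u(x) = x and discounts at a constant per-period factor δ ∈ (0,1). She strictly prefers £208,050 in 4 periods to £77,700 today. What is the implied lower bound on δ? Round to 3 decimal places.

The preference means 77700 < δ^4·208050.
So δ^4 > 77700/208050 = 0.37347; taking the 4th root of both positive sides preserves the inequality.
δ > (77700/208050)^(1/4) ≈ 0.782.

δ > 0.782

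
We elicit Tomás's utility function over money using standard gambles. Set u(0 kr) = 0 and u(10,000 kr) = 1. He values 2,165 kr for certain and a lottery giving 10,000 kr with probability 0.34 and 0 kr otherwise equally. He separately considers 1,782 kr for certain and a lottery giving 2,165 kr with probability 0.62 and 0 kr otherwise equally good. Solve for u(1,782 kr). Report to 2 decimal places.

0.21

The first gamble pins u(2,165 kr): it must equal 0.34·1 + 0.66·0 = 0.34.
Then u(1,782 kr) = 0.62·u(2,165 kr) + 0.38·u(0 kr) = 0.62·0.34 + 0.38·0.00 = 0.2108.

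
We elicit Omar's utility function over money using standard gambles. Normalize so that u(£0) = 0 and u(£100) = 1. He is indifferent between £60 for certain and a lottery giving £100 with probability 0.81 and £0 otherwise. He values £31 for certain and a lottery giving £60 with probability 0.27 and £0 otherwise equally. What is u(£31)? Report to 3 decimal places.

First, u(£60) = 0.81·u(£100) + 0.19·u(£0) = 0.81.
The second indifference gives u(£31) = 0.27·u(£60) + 0.73·u(£0) = 0.27·0.81 + 0.73·0.00 = 0.2187.

0.219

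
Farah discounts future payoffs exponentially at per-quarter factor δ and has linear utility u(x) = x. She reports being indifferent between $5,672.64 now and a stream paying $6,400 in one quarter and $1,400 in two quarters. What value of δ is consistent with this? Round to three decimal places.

δ ≈ 0.760

The stream is worth 6400δ + 1400δ² today, so 6400δ + 1400δ² = 5672.64.
Rearranged: 1400δ² + 6400δ − 5672.64 = 0.
By the quadratic formula (taking the positive root), δ = (−6400 + √72726784.00) / 2800 ≈ 0.760.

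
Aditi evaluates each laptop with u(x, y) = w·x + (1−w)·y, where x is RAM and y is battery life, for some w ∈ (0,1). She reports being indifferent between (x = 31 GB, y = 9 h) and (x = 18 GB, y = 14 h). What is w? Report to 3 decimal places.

Indifference: w·31 + (1−w)·9 = w·18 + (1−w)·14.
Rearranging, 13·w − 5·(1−w) = 0.
So w/(1−w) = 5/13 = 0.3846, giving w = 5/(13+5) = 0.278.

w = 0.278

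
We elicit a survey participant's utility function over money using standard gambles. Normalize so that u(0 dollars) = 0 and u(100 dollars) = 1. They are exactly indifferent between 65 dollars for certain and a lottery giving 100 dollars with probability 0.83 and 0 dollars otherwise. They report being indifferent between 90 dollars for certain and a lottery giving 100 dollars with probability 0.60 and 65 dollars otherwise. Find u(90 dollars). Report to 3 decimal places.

First, u(65 dollars) = 0.83·u(100 dollars) + 0.17·u(0 dollars) = 0.83.
Chaining: u(90 dollars) = 0.60·1.00 + 0.40·0.83 = 0.9320.

0.932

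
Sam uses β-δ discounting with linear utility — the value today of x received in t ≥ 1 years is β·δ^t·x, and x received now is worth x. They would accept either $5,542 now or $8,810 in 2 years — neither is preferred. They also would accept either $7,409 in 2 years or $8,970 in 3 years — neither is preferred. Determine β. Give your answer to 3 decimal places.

From the later pair, β·δ^2·7409 = β·δ^3·8970; dividing through, δ = 7409/8970 = 0.82598.
Now use the now-vs-future pair: 5542 = β·δ^2·8810 gives β = 5542/(0.68224·8810) ≈ 0.922.

β ≈ 0.922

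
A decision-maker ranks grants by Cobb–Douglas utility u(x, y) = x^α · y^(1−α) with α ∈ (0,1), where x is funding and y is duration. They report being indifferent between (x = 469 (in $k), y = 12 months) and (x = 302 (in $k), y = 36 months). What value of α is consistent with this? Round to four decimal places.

α ≈ 0.7139

The Cobb–Douglas utilities coincide, so 469^α·12^(1−α) = 302^α·36^(1−α).
Rearrange to (469/302)^α = (36/12)^(1−α) and take logs: α·0.4401758 = (1−α)·1.0986123.
Thus α·(1.5387881) = 1.0986123, so α = 1.0986123/1.5387881 ≈ 0.7139.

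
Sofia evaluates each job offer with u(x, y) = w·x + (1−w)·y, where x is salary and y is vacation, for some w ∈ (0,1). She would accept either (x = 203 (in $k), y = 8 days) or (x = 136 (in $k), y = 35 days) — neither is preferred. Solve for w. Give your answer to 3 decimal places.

w = 0.287

Indifference: w·203 + (1−w)·8 = w·136 + (1−w)·35.
w·(203−136) = (1−w)·(35−8), i.e. w·67 = (1−w)·27.
The marginal rate of substitution is 27/67, so w = 27/(67+27) = 0.287.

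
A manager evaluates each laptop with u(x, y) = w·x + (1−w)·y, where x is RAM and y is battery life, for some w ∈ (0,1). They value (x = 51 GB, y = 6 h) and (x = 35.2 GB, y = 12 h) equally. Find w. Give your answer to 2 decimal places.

w = 0.28

Indifference: w·51 + (1−w)·6 = w·35.2 + (1−w)·12.
w·(51−35.2) = (1−w)·(12−6), i.e. w·15.8 = (1−w)·6.
So w/(1−w) = 6/15.8 = 0.3797, giving w = 6/(15.8+6) = 0.28.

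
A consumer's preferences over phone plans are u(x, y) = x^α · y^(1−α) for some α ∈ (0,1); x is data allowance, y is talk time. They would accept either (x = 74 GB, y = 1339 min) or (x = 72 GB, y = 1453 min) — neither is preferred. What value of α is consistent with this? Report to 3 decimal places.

α ≈ 0.749

Set the two utilities equal: 74^α·1339^(1−α) = 72^α·1453^(1−α).
Taking logs: α·ln 74 + (1−α)·ln 1339 = α·ln 72 + (1−α)·ln 1453, i.e. α·0.027399 = (1−α)·0.081707.
With A = 0.027399 and B = 0.081707: α·A = (1−α)·B, so α = B/(A+B) = 0.081707/0.109106 ≈ 0.749.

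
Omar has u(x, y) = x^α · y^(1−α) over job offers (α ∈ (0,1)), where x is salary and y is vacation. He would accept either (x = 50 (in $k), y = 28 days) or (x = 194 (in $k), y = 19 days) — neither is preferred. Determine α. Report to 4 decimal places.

α ≈ 0.2224

Set the two utilities equal: 50^α·28^(1−α) = 194^α·19^(1−α).
(50/194)^α = (19/28)^(1−α); take logs: α·ln(50/194) = (1−α)·ln(19/28), i.e. α·-1.3558352 = (1−α)·-0.3877655.
So α/(1−α) = (-0.3877655)/(-1.3558352) = 0.2859975, and α = 0.2859975/1.2859975 ≈ 0.2224.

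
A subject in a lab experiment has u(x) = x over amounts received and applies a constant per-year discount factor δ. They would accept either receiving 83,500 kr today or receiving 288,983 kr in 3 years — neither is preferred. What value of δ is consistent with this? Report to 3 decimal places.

δ ≈ 0.661

The payoff in 3 years is discounted by δ^3, so u(83500) = δ^3·u(288983) and δ^3 = u(83500)/u(288983).
With u(x) = x: δ^3 = 83500/288983 = 0.28894.
So δ = 0.28894^(1/3) ≈ 0.661.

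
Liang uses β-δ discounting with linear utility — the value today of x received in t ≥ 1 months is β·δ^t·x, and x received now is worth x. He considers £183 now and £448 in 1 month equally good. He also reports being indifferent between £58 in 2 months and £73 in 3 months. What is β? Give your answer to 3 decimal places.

Both payoffs in the second observation are in the future, so β drops out: δ^2·58 = δ^3·73 ⇒ δ = 58/73 = 0.79452.
The first indifference: 183 = β·δ·448, so β = 183/(δ·448) = 183/(0.79452·448) ≈ 0.514.

β ≈ 0.514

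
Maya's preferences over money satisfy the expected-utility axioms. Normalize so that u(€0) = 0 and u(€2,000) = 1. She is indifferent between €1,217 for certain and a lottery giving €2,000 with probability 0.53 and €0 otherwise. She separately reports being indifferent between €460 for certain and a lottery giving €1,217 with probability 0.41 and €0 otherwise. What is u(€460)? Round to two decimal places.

0.22

The first gamble pins u(€1,217): it must equal 0.53·1 + 0.47·0 = 0.53.
Chaining: u(€460) = 0.41·0.53 + 0.59·0.00 = 0.2173.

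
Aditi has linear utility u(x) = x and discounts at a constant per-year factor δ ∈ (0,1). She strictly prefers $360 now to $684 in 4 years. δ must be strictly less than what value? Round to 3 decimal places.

δ < 0.852

The preference means 360 > δ^4·684.
Hence δ^4 < 360/684 = 0.52632, and x ↦ x^(1/4) is increasing on (0,∞).
δ < (360/684)^(1/4) ≈ 0.852.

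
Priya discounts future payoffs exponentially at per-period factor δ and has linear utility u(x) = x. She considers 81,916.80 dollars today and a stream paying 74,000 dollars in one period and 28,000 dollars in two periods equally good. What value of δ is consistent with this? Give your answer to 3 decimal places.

δ ≈ 0.840

Present value of the stream is 74000·δ + 28000·δ². Indifference gives 74000δ + 28000δ² = 81916.80.
That is, 28000δ² + 74000δ − 81916.80 = 0, a quadratic in δ.
By the quadratic formula (taking the positive root), δ = (−74000 + √14650681600.00) / 56000 ≈ 0.840.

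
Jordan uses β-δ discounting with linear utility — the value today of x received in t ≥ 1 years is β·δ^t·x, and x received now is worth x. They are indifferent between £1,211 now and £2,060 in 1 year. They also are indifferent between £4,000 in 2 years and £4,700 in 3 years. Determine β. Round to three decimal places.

Both payoffs in the second observation are in the future, so β drops out: δ^2·4000 = δ^3·4700 ⇒ δ = 4000/4700 = 0.85106.
Now use the now-vs-future pair: 1211 = β·δ·2060 gives β = 1211/(0.85106·2060) ≈ 0.691.

β ≈ 0.691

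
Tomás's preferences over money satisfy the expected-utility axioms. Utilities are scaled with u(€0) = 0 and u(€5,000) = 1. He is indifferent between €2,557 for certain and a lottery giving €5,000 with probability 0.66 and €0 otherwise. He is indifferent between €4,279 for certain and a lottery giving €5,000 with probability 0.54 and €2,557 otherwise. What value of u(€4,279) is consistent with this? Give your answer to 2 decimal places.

From the first indifference, u(€2,557) = 0.66·u(€5,000) + 0.34·u(€0) = 0.66·1 + 0.34·0 = 0.66.
Then u(€4,279) = 0.54·u(€5,000) + 0.46·u(€2,557) = 0.54·1.00 + 0.46·0.66 = 0.8436.

0.84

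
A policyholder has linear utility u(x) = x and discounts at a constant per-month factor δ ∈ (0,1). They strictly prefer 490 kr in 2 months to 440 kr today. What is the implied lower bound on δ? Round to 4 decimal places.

δ > 0.9476

The preference means 440 < δ^2·490.
Dividing by 490: δ^2 > 0.89796. Both sides are positive, so the square root keeps the direction.
δ > (440/490)^(1/2) ≈ 0.9476.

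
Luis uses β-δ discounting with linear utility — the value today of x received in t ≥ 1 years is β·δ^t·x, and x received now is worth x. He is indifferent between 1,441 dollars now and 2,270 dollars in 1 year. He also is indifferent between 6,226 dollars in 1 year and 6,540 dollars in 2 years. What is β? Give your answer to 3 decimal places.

β ≈ 0.667

Both payoffs in the second observation are in the future, so β drops out: δ^1·6226 = δ^2·6540 ⇒ δ = 6226/6540 = 0.95199.
Substituting δ into 1441 = β·δ·2270: β = 1441/(2161.012) ≈ 0.667.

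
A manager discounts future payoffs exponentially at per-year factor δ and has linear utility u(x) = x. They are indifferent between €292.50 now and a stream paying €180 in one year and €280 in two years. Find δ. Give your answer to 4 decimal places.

δ ≈ 0.7500

The stream is worth 180δ + 280δ² today, so 180δ + 280δ² = 292.50.
That is, 280δ² + 180δ − 292.50 = 0, a quadratic in δ.
δ = (−180 + √(180² + 4·280·292.50)) / (2·280) = (−180 + √360000.00) / 560 ≈ 0.7500.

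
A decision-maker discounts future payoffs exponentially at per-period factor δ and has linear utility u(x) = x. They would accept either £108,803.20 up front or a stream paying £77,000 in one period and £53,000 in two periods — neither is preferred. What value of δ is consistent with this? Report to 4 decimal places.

δ ≈ 0.8800

Equating present values: 108803.20 = 77000δ + 53000δ².
Rearranged: 53000δ² + 77000δ − 108803.20 = 0.
δ = (−77000 + √(77000² + 4·53000·108803.20)) / (2·53000) = (−77000 + √28995278400.00) / 106000 ≈ 0.8800.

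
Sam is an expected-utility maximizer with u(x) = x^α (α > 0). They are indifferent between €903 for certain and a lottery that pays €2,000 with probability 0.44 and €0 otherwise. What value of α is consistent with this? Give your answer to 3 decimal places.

EU(lottery) = 0.44·2000^α + 0.56·0 = 0.44·2000^α.
Setting u(903) equal to that: 903^α = 0.44·2000^α ⇒ (903/2000)^α = 0.44.
α = ln(0.44) / ln(903/2000) = -0.820981/-0.795180 ≈ 1.032.

α ≈ 1.032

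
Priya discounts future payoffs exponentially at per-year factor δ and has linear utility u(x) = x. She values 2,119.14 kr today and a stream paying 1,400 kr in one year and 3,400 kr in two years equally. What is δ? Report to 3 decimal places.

δ ≈ 0.610

Equating present values: 2119.14 = 1400δ + 3400δ².
Rearranged: 3400δ² + 1400δ − 2119.14 = 0.
By the quadratic formula (taking the positive root), δ = (−1400 + √30780304.00) / 6800 ≈ 0.610.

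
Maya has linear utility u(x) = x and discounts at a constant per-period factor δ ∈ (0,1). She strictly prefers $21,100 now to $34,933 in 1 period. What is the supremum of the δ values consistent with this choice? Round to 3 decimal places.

δ < 0.604

Comparing present values: 21100 > δ·34933.
So δ < 21100/34933 = 0.60401.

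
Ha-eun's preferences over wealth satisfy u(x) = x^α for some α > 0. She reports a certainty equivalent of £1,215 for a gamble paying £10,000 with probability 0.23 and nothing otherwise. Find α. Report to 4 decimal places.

α ≈ 0.6972

Since u(0) = 0, the lottery's EU is 0.23·10000^α.
Equating: 1215^α = 0.23·10000^α, i.e. 0.1215^α = 0.23.
α = ln(0.23) / ln(1215/10000) = -1.4696760/-2.1078410 ≈ 0.6972.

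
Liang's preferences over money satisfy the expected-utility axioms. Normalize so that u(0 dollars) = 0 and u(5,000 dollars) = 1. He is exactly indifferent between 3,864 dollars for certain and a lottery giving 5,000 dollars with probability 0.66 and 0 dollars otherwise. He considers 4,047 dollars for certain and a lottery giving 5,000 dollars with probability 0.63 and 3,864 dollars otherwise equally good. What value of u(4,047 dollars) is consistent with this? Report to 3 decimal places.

From the first indifference, u(3,864 dollars) = 0.66·u(5,000 dollars) + 0.34·u(0 dollars) = 0.66·1 + 0.34·0 = 0.66.
Then u(4,047 dollars) = 0.63·u(5,000 dollars) + 0.37·u(3,864 dollars) = 0.63·1.00 + 0.37·0.66 = 0.8742.

0.874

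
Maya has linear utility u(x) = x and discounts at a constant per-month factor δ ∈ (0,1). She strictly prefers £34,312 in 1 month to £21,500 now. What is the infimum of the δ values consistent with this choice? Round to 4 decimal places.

δ > 0.6266

The preference means 21500 < δ·34312.
Dividing through by 34312 gives δ > 0.62660.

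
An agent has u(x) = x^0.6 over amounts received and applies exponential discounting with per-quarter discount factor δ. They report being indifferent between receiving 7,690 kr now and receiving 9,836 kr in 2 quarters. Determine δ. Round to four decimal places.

δ ≈ 0.9288

The payoff in 2 quarters is discounted by δ^2, so u(7690) = δ^2·u(9836) and δ^2 = u(7690)/u(9836).
With u(x) = x^0.6: δ^2 = 7690^0.6/9836^0.6 = (7690/9836)^0.6 = 0.86271.
So δ = 0.86271^(1/2) ≈ 0.9288.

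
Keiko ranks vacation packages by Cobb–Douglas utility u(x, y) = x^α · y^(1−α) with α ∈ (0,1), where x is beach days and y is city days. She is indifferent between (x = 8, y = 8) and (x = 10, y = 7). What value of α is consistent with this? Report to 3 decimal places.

α ≈ 0.374

Indifference: 8^α · 8^(1−α) = 10^α · 7^(1−α).
Rearrange to (8/10)^α = (7/8)^(1−α) and take logs: α·-0.223144 = (1−α)·-0.133531.
So α/(1−α) = (-0.133531)/(-0.223144) = 0.598407, and α = 0.598407/1.598407 ≈ 0.374.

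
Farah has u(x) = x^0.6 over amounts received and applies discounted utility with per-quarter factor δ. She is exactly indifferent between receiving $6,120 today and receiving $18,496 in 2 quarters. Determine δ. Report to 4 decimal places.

δ ≈ 0.7176

Indifference means u(6120) = δ^2 · u(18496), so δ^2 = u(6120)/u(18496).
With u(x) = x^0.6: δ^2 = 6120^0.6/18496^0.6 = (6120/18496)^0.6 = 0.51500.
So δ = 0.51500^(1/2) ≈ 0.7176.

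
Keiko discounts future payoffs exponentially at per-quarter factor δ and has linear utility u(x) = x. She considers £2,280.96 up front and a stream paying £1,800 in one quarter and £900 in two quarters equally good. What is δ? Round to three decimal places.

δ ≈ 0.880

Present value of the stream is 1800·δ + 900·δ². Indifference gives 1800δ + 900δ² = 2280.96.
That is, 900δ² + 1800δ − 2280.96 = 0, a quadratic in δ.
The positive root is δ = [−1800 + √(1800² + 4·900·2280.96)] / (2·900) = (−1800 + 3384.000)/1800 ≈ 0.880.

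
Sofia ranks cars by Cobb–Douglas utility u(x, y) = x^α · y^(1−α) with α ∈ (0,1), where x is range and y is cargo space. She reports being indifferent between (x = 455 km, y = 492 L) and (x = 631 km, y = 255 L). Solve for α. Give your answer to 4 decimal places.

The Cobb–Douglas utilities coincide, so 455^α·492^(1−α) = 631^α·255^(1−α).
(455/631)^α = (255/492)^(1−α); take logs: α·ln(455/631) = (1−α)·ln(255/492), i.e. α·-0.3270084 = (1−α)·-0.6572152.
So α/(1−α) = (-0.6572152)/(-0.3270084) = 2.0097808, and α = 2.0097808/3.0097808 ≈ 0.6677.

α ≈ 0.6677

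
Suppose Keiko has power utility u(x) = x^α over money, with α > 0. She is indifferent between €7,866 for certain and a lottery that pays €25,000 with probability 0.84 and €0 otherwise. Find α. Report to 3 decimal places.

α ≈ 0.151

Since u(0) = 0, the lottery's EU is 0.84·25000^α.
Setting u(7866) equal to that: 7866^α = 0.84·25000^α ⇒ (7866/25000)^α = 0.84.
Taking logs: α·ln(7866/25000) = ln(0.84), so α = -0.174353 / -1.156326 ≈ 0.151.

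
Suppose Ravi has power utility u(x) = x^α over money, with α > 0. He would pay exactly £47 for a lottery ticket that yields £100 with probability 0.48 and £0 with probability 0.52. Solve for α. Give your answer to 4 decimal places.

EU(lottery) = 0.48·100^α + 0.52·0 = 0.48·100^α.
Equating: 47^α = 0.48·100^α, i.e. 0.4700^α = 0.48.
Taking logs: α·ln(47/100) = ln(0.48), so α = -0.7339692 / -0.7550226 ≈ 0.9721.

α ≈ 0.9721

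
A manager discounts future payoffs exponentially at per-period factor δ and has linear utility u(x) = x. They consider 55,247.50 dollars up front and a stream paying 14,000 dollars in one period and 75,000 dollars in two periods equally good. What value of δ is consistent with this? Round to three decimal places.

δ ≈ 0.770

Present value of the stream is 14000·δ + 75000·δ². Indifference gives 14000δ + 75000δ² = 55247.50.
So 75000δ² + 14000δ − 55247.50 = 0.
By the quadratic formula (taking the positive root), δ = (−14000 + √16770250000.00) / 150000 ≈ 0.770.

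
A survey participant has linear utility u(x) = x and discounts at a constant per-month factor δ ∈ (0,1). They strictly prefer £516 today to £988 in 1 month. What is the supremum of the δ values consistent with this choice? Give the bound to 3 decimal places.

Comparing present values: 516 > δ·988.
So δ < 516/988 = 0.52227.

δ < 0.522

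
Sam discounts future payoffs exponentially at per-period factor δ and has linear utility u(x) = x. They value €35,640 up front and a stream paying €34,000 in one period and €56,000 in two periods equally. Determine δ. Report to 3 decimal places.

δ ≈ 0.550

Present value of the stream is 34000·δ + 56000·δ². Indifference gives 34000δ + 56000δ² = 35640.
So 56000δ² + 34000δ − 35640 = 0.
δ = (−34000 + √(34000² + 4·56000·35640)) / (2·56000) = (−34000 + √9139360000.00) / 112000 ≈ 0.550.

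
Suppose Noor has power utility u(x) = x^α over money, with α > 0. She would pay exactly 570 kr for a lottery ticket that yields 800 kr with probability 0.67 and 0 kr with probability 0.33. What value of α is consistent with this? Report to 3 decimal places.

EU(lottery) = 0.67·800^α + 0.33·0 = 0.67·800^α.
Indifference: 570^α = 0.67·800^α, so (570/800)^α = 0.67.
Take logs: α = ln 0.67 / ln(570/800) ≈ 1.18144.

α ≈ 1.181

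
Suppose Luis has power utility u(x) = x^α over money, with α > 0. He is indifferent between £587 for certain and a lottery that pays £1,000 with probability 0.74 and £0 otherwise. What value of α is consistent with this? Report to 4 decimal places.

α ≈ 0.5652

Since u(0) = 0, the lottery's EU is 0.74·1000^α.
Setting u(587) equal to that: 587^α = 0.74·1000^α ⇒ (587/1000)^α = 0.74.
Take logs: α = ln 0.74 / ln(587/1000) ≈ 0.565211.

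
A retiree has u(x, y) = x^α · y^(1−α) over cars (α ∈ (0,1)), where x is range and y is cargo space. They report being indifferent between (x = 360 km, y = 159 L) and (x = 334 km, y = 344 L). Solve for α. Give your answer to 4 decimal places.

The Cobb–Douglas utilities coincide, so 360^α·159^(1−α) = 334^α·344^(1−α).
(360/334)^α = (344/159)^(1−α); take logs: α·ln(360/334) = (1−α)·ln(344/159), i.e. α·0.0749630 = (1−α)·0.7717375.
Thus α·(0.8467005) = 0.7717375, so α = 0.7717375/0.8467005 ≈ 0.9115.

α ≈ 0.9115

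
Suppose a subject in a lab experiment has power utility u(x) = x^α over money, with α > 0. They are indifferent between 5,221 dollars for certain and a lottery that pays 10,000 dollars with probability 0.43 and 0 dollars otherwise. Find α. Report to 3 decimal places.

The lottery's expected utility is 0.43·u(10000) + 0.57·u(0) = 0.43·10000^α (since u(0) = 0 for α > 0).
Indifference: 5221^α = 0.43·10000^α, so (5221/10000)^α = 0.43.
Take logs: α = ln 0.43 / ln(5221/10000) ≈ 1.29862.

α ≈ 1.299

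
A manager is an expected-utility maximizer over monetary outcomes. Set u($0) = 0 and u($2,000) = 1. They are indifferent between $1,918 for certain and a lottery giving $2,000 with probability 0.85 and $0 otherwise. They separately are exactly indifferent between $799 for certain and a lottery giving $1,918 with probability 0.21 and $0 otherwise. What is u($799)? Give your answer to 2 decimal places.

0.18

From the first indifference, u($1,918) = 0.85·u($2,000) + 0.15·u($0) = 0.85·1 + 0.15·0 = 0.85.
The second indifference gives u($799) = 0.21·u($1,918) + 0.79·u($0) = 0.21·0.85 + 0.79·0.00 = 0.1785.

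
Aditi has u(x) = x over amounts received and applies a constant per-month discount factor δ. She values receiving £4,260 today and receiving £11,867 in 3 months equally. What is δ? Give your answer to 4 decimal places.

δ ≈ 0.7107

The payoff in 3 months is discounted by δ^3, so u(4260) = δ^3·u(11867) and δ^3 = u(4260)/u(11867).
With u(x) = x: δ^3 = 4260/11867 = 0.35898.
Taking the cube root: δ = 0.35898^(1/3) ≈ 0.7107.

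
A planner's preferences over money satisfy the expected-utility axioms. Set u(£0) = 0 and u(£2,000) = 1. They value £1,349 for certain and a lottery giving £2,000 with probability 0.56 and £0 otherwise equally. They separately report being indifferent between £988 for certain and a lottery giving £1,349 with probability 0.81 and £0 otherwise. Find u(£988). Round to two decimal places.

0.45

From the first indifference, u(£1,349) = 0.56·u(£2,000) + 0.44·u(£0) = 0.56·1 + 0.44·0 = 0.56.
The second indifference gives u(£988) = 0.81·u(£1,349) + 0.19·u(£0) = 0.81·0.56 + 0.19·0.00 = 0.4536.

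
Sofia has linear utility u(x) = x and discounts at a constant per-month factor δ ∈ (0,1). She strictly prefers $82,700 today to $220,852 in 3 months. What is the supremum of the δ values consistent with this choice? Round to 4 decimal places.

δ < 0.7208

Comparing present values: 82700 > δ^3·220852.
Dividing by 220852: δ^3 < 0.37446. Both sides are positive, so the cube root keeps the direction.
δ < (82700/220852)^(1/3) ≈ 0.7208.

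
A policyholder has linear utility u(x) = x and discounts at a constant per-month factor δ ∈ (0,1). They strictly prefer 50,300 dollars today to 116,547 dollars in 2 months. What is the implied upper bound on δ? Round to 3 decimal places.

Comparing present values: 50300 > δ^2·116547.
Hence δ^2 < 50300/116547 = 0.43159, and x ↦ x^(1/2) is increasing on (0,∞).
δ < (50300/116547)^(1/2) ≈ 0.657.

δ < 0.657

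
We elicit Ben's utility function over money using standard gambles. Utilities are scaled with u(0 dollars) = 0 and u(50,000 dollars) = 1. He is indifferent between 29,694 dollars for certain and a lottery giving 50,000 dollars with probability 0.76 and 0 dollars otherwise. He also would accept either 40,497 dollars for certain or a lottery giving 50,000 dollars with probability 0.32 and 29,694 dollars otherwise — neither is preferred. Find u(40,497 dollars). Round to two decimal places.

The first gamble pins u(29,694 dollars): it must equal 0.76·1 + 0.24·0 = 0.76.
Then u(40,497 dollars) = 0.32·u(50,000 dollars) + 0.68·u(29,694 dollars) = 0.32·1.00 + 0.68·0.76 = 0.8368.

0.84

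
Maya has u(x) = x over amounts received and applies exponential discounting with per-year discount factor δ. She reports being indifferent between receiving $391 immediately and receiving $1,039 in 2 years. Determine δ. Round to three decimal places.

δ ≈ 0.613

Indifference means u(391) = δ^2 · u(1039), so δ^2 = u(391)/u(1039).
With u(x) = x: δ^2 = 391/1039 = 0.37632.
Taking the square root: δ = 0.37632^(1/2) ≈ 0.613.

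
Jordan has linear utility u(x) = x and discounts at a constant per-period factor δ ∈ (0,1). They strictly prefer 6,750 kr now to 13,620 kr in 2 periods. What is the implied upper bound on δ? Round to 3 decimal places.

The preference means 6750 > δ^2·13620.
So δ^2 < 6750/13620 = 0.49559; taking the square root of both positive sides preserves the inequality.
δ < (6750/13620)^(1/2) ≈ 0.704.

δ < 0.704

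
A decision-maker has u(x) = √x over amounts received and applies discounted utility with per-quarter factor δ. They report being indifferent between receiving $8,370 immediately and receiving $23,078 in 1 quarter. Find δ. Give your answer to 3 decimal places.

δ ≈ 0.602

The payoff in 1 quarter is discounted by δ, so u(8370) = δ·u(23078) and δ = u(8370)/u(23078).
Since u(x) = √x, δ = √(8370/23078) = 0.60223.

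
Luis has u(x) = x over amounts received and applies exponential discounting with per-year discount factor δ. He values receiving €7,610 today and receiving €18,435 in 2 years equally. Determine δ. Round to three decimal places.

The payoff in 2 years is discounted by δ^2, so u(7610) = δ^2·u(18435) and δ^2 = u(7610)/u(18435).
With u(x) = x: δ^2 = 7610/18435 = 0.41280.
Taking the square root: δ = 0.41280^(1/2) ≈ 0.642.

δ ≈ 0.642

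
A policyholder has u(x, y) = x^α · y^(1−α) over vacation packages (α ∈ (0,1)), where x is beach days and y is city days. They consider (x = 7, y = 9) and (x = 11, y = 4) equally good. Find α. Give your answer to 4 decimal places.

α ≈ 0.6421

Indifference: 7^α · 9^(1−α) = 11^α · 4^(1−α).
Rearrange to (7/11)^α = (4/9)^(1−α) and take logs: α·-0.4519851 = (1−α)·-0.8109302.
So α/(1−α) = (-0.8109302)/(-0.4519851) = 1.7941525, and α = 1.7941525/2.7941525 ≈ 0.6421.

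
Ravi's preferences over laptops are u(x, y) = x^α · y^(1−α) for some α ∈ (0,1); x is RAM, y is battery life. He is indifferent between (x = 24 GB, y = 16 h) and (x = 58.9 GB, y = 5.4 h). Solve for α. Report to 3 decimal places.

The Cobb–Douglas utilities coincide, so 24^α·16^(1−α) = 58.9^α·5.4^(1−α).
(24/58.9)^α = (5.4/16)^(1−α); take logs: α·ln(24/58.9) = (1−α)·ln(5.4/16), i.e. α·-0.897787 = (1−α)·-1.086190.
With A = -0.897787 and B = -1.086190: α·A = (1−α)·B, so α = B/(A+B) = -1.086190/-1.983977 ≈ 0.547.

α ≈ 0.547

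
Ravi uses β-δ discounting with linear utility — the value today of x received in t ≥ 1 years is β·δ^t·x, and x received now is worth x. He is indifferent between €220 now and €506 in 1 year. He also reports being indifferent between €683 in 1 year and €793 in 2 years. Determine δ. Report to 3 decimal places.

δ ≈ 0.861

From the later pair, β·δ^1·683 = β·δ^2·793; dividing through, δ = 683/793 = 0.86129.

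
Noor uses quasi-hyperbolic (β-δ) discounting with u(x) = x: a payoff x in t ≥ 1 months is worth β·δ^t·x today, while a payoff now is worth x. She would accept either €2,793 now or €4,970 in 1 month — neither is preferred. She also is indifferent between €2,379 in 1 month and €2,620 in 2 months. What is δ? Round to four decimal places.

The second indifference involves only future payoffs, so β cancels: β·δ^1·2379 = β·δ^2·2620, giving δ = 2379/2620 = 0.90802.

δ ≈ 0.9080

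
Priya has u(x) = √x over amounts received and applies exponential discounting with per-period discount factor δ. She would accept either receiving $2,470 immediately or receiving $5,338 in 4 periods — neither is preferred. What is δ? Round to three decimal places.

δ ≈ 0.908

Indifference means u(2470) = δ^4 · u(5338), so δ^4 = u(2470)/u(5338).
Since u(x) = √x, δ^4 = √(2470/5338) = 0.68024.
Hence δ = (0.68024)^(1/4) = 0.90817.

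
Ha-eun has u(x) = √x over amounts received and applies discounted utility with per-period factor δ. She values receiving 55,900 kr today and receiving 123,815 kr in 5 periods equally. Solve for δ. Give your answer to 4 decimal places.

δ ≈ 0.9236

Indifference means u(55900) = δ^5 · u(123815), so δ^5 = u(55900)/u(123815).
Since u(x) = √x, δ^5 = √(55900/123815) = 0.67192.
So δ = 0.67192^(1/5) ≈ 0.9236.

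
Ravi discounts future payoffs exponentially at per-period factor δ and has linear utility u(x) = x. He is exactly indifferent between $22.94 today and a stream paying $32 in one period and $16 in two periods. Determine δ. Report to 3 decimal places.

Equating present values: 22.94 = 32δ + 16δ².
Rearranged: 16δ² + 32δ − 22.94 = 0.
δ = (−32 + √(32² + 4·16·22.94)) / (2·16) = (−32 + √2492.16) / 32 ≈ 0.560.

δ ≈ 0.560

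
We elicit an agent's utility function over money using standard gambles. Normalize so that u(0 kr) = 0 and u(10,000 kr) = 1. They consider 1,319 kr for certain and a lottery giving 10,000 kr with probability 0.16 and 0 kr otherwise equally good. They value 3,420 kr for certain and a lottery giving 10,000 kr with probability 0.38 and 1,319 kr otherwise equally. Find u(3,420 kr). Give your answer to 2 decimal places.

0.48

First, u(1,319 kr) = 0.16·u(10,000 kr) + 0.84·u(0 kr) = 0.16.
Then u(3,420 kr) = 0.38·u(10,000 kr) + 0.62·u(1,319 kr) = 0.38·1.00 + 0.62·0.16 = 0.4792.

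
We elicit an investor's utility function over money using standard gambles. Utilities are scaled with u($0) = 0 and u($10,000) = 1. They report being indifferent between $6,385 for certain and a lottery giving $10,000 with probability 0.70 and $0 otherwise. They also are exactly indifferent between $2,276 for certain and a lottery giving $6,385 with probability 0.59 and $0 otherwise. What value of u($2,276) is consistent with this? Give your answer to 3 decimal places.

From the first indifference, u($6,385) = 0.70·u($10,000) + 0.30·u($0) = 0.70·1 + 0.30·0 = 0.70.
Then u($2,276) = 0.59·u($6,385) + 0.41·u($0) = 0.59·0.70 + 0.41·0.00 = 0.4130.

0.413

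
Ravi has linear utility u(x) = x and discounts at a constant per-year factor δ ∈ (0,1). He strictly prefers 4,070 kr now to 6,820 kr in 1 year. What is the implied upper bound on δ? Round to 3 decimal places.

δ < 0.597

Under u(x) = x this choice says 4070 > δ·6820.
So δ < 4070/6820 = 0.59677.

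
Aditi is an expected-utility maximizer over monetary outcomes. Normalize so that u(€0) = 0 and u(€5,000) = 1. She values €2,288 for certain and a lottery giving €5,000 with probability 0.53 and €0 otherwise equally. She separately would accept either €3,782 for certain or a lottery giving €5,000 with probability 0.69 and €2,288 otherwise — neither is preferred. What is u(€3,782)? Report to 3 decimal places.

0.854

The first gamble pins u(€2,288): it must equal 0.53·1 + 0.47·0 = 0.53.
Chaining: u(€3,782) = 0.69·1.00 + 0.31·0.53 = 0.8543.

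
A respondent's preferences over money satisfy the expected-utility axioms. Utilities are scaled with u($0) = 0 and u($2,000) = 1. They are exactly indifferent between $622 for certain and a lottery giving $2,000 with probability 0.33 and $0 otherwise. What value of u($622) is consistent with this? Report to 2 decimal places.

0.33

By the standard-gamble method, u($622) is just the indifference probability on the best outcome: 0.33.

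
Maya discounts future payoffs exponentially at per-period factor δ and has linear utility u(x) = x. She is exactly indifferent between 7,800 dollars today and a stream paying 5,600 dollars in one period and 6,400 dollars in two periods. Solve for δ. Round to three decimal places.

Present value of the stream is 5600·δ + 6400·δ². Indifference gives 5600δ + 6400δ² = 7800.
So 6400δ² + 5600δ − 7800 = 0.
By the quadratic formula (taking the positive root), δ = (−5600 + √231040000.00) / 12800 ≈ 0.750.

δ ≈ 0.750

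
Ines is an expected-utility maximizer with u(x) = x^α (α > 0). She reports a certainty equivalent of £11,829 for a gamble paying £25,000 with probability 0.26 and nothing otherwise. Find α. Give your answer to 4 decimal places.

α ≈ 1.8001

Since u(0) = 0, the lottery's EU is 0.26·25000^α.
Indifference: 11829^α = 0.26·25000^α, so (11829/25000)^α = 0.26.
Take logs: α = ln 0.26 / ln(11829/25000) ≈ 1.800126.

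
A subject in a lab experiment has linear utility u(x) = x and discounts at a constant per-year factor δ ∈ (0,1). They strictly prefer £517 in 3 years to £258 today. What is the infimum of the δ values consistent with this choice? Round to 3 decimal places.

The preference means 258 < δ^3·517.
Dividing by 517: δ^3 > 0.49903. Both sides are positive, so the cube root keeps the direction.
δ > 0.49903^(1/3) = 0.793.

δ > 0.793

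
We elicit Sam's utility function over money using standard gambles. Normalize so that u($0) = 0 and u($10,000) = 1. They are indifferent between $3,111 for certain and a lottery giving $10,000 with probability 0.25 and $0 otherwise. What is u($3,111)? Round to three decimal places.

0.250

u($3,111) equals the lottery's expected utility: 0.25·1 + 0.75·0 = 0.25.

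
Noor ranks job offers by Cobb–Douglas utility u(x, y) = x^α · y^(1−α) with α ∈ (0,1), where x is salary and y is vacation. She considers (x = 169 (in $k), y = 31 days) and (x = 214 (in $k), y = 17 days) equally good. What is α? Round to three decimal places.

Set the two utilities equal: 169^α·31^(1−α) = 214^α·17^(1−α).
Rearrange to (169/214)^α = (17/31)^(1−α) and take logs: α·-0.236077 = (1−α)·-0.600774.
With A = -0.236077 and B = -0.600774: α·A = (1−α)·B, so α = B/(A+B) = -0.600774/-0.836851 ≈ 0.718.

α ≈ 0.718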